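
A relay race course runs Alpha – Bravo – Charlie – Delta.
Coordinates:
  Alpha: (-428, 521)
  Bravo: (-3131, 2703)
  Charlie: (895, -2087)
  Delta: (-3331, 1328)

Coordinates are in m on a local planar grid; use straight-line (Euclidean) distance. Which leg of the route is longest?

Leg distances:
Alpha→Bravo: 3473.8 m
Bravo→Charlie: 6257.2 m
Charlie→Delta: 5433.4 m
The longest leg is Bravo–Charlie at 6257.2 m.

Bravo–Charlie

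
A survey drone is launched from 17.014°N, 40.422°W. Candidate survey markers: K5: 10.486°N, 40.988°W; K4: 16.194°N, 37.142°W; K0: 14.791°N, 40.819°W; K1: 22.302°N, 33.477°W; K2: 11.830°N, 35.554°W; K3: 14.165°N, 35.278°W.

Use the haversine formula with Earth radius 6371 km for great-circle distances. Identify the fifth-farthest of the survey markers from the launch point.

K4

Distance to each, sorted:
K1: 934.9 km
K2: 779.0 km
K5: 728.4 km
K3: 635.5 km
K4: 361.2 km
K0: 250.8 km
The fifth-farthest is K4 at 361.2 km.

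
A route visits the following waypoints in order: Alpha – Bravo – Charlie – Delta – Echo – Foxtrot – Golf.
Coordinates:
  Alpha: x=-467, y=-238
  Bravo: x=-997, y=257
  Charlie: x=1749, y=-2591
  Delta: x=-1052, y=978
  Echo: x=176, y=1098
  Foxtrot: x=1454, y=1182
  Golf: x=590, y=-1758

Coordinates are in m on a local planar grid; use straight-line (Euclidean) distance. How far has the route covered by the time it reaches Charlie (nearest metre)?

4681 m

Leg distances:
Alpha→Bravo: 725.2 m  (cumulative 725.2 m)
Bravo→Charlie: 3956.2 m  (cumulative 4681.4 m)
Cumulative distance at Charlie ≈ 4681 m.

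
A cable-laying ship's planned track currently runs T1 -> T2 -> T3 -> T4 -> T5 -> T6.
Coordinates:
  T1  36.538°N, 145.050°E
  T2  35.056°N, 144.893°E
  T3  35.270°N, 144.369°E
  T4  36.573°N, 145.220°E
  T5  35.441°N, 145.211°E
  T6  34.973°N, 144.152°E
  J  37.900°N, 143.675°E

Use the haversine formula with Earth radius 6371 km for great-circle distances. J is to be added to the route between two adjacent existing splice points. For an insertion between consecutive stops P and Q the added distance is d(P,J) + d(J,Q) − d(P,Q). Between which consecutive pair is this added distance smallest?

between T3 and T4

Added distance for inserting J between each consecutive pair:
T1–T2: 363.4 km
T2–T3: 580.1 km
T3–T4: 336.2 km
T4–T5: 381.1 km
T5–T6: 524.7 km
Smallest added distance is 336.2 km, inserting between T3 and T4.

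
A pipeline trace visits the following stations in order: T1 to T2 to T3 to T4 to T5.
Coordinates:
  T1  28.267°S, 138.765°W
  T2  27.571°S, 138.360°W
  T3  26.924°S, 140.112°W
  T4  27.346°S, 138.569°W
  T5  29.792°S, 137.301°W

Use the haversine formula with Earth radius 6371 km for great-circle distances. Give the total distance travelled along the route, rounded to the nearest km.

733 km

Leg distances:
T1→T2: 87.0 km  (cumulative 87.0 km)
T2→T3: 187.5 km  (cumulative 274.6 km)
T3→T4: 159.7 km  (cumulative 434.3 km)
T4→T5: 298.8 km  (cumulative 733.1 km)
Total route length ≈ 733 km.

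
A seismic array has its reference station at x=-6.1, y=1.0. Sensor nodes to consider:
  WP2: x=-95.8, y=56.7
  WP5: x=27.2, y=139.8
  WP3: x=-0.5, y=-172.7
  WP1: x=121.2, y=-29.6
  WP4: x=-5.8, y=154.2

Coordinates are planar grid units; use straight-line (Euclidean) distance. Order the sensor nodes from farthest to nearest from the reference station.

WP3, WP4, WP5, WP1, WP2

Distances from the reference station:
WP3 x=-0.5, y=-172.7: 173.8
WP4 x=-5.8, y=154.2: 153.2
WP5 x=27.2, y=139.8: 142.7
WP1 x=121.2, y=-29.6: 130.9
WP2 x=-95.8, y=56.7: 105.6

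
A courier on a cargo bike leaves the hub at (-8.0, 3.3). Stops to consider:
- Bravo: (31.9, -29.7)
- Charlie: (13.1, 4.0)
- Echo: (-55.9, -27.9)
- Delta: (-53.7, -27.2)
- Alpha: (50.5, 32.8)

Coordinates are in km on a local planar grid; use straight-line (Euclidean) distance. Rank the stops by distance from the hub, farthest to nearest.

Distance from the hub at (-8.0, 3.3) to each:
Alpha (50.5, 32.8): 65.5 km
Echo (-55.9, -27.9): 57.2 km
Delta (-53.7, -27.2): 54.9 km
Bravo (31.9, -29.7): 51.8 km
Charlie (13.1, 4.0): 21.1 km

Alpha, Echo, Delta, Bravo, Charlie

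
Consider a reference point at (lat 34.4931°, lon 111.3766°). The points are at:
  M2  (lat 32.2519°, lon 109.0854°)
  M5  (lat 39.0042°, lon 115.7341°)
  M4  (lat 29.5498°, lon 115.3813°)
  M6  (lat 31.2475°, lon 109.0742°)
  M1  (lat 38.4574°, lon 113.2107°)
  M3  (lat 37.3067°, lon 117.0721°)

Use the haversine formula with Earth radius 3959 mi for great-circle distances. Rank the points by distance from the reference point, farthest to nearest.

M4, M5, M3, M1, M6, M2

Distance from the reference point at (lat 34.4931°, lon 111.3766°) to each:
M4 (lat 29.5498°, lon 115.3813°): 414.3 mi
M5 (lat 39.0042°, lon 115.7341°): 394.0 mi
M3 (lat 37.3067°, lon 117.0721°): 373.3 mi
M1 (lat 38.4574°, lon 113.2107°): 292.2 mi
M6 (lat 31.2475°, lon 109.0742°): 261.0 mi
M2 (lat 32.2519°, lon 109.0854°): 203.6 mi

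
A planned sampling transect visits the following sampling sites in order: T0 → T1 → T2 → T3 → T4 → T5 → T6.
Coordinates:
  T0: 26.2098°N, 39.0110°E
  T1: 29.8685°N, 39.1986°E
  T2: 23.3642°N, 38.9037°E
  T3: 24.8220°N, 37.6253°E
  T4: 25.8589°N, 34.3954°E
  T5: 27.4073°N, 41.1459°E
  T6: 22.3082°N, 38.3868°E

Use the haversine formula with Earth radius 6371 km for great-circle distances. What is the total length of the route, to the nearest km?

3007 km

Leg distances:
T0→T1: 407.2 km  (cumulative 407.2 km)
T1→T2: 723.8 km  (cumulative 1131.1 km)
T2→T3: 207.6 km  (cumulative 1338.7 km)
T3→T4: 344.4 km  (cumulative 1683.2 km)
T4→T5: 692.6 km  (cumulative 2375.8 km)
T5→T6: 631.6 km  (cumulative 3007.4 km)
Total route length ≈ 3007 km.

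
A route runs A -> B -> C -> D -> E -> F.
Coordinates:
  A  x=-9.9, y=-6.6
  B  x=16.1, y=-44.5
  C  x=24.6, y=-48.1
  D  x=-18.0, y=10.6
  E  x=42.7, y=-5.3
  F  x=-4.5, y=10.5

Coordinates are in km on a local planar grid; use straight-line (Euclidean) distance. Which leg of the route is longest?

Leg distances:
A→B: 46.0 km
B→C: 9.2 km
C→D: 72.5 km
D→E: 62.7 km
E→F: 49.8 km
The longest leg is C–D at 72.5 km.

C–D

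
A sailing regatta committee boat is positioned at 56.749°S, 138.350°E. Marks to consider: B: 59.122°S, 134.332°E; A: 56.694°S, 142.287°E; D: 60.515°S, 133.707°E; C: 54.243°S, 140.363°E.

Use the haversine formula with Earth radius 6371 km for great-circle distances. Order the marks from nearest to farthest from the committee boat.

Distances from the committee boat:
A 56.694°S, 142.287°E: 240.3 km
C 54.243°S, 140.363°E: 306.1 km
B 59.122°S, 134.332°E: 354.7 km
D 60.515°S, 133.707°E: 497.3 km

A, C, B, D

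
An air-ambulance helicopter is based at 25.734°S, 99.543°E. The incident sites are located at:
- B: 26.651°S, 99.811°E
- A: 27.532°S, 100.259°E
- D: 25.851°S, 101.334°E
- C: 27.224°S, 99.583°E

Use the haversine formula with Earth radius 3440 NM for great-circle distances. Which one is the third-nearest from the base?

D

Distances from the base (25.734°S, 99.543°E):
B: 56.9 NM
C: 89.5 NM
D: 97.1 NM
A: 114.6 NM
The third-nearest is D at 97.1 NM.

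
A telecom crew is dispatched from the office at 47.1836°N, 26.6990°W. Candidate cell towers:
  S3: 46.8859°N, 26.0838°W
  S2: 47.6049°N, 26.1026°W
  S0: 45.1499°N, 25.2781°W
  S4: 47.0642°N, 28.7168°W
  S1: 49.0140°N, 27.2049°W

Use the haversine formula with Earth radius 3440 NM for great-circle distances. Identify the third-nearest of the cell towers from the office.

Distance to each, sorted:
S3: 30.9 NM
S2: 35.0 NM
S4: 82.7 NM
S1: 111.8 NM
S0: 135.6 NM
The third-nearest is S4 at 82.7 NM.

S4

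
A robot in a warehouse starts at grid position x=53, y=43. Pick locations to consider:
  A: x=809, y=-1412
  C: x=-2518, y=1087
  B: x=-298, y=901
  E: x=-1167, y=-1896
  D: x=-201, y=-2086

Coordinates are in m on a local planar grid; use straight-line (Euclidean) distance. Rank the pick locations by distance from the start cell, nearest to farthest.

B, A, D, E, C

Computing each straight-line distance from x=53, y=43:
B x=-298, y=901: 927.0 m
A x=809, y=-1412: 1639.7 m
D x=-201, y=-2086: 2144.1 m
E x=-1167, y=-1896: 2290.9 m
C x=-2518, y=1087: 2774.9 m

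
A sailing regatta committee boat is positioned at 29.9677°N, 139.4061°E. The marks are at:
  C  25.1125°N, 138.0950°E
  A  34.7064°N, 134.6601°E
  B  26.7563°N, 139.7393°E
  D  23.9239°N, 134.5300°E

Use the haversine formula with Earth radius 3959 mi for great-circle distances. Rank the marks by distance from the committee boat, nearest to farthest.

Distance from the committee boat at 29.9677°N, 139.4061°E to each:
B 26.7563°N, 139.7393°E: 222.8 mi
C 25.1125°N, 138.0950°E: 345.0 mi
A 34.7064°N, 134.6601°E: 428.8 mi
D 23.9239°N, 134.5300°E: 514.2 mi

B, C, A, D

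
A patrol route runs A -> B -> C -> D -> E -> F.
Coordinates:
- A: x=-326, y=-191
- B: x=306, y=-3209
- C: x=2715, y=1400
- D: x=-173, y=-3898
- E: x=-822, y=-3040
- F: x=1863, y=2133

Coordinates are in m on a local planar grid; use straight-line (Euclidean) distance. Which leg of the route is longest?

C–D

Leg distances:
A→B: 3083.5 m
B→C: 5200.6 m
C→D: 6034.0 m
D→E: 1075.8 m
E→F: 5828.3 m
The longest leg is C–D at 6034.0 m.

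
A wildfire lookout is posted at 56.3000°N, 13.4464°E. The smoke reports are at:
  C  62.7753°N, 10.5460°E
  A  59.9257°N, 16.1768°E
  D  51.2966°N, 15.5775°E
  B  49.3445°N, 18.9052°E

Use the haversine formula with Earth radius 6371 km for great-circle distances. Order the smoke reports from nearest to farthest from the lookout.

Distances from the lookout:
A 59.9257°N, 16.1768°E: 433.8 km
D 51.2966°N, 15.5775°E: 573.6 km
C 62.7753°N, 10.5460°E: 738.2 km
B 49.3445°N, 18.9052°E: 855.3 km

A, D, C, B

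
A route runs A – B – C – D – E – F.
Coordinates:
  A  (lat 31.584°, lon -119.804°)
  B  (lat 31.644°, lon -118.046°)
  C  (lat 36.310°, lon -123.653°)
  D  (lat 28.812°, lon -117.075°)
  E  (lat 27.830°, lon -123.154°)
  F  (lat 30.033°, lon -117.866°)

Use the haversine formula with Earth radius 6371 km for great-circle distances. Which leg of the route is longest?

C–D

Leg distances:
A→B: 166.6 km
B→C: 732.2 km
C→D: 1036.3 km
D→E: 604.9 km
E→F: 569.9 km
The longest leg is C–D at 1036.3 km.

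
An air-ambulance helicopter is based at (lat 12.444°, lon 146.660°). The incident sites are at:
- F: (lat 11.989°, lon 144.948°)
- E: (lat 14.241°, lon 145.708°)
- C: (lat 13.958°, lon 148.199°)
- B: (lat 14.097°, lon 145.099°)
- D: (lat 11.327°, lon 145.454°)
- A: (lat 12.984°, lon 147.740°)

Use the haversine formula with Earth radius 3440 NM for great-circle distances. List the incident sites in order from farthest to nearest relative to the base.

Distances from the base:
B (lat 14.097°, lon 145.099°): 134.8 NM
C (lat 13.958°, lon 148.199°): 127.9 NM
E (lat 14.241°, lon 145.708°): 121.4 NM
F (lat 11.989°, lon 144.948°): 104.1 NM
D (lat 11.327°, lon 145.454°): 97.6 NM
A (lat 12.984°, lon 147.740°): 71.1 NM

B, C, E, F, D, A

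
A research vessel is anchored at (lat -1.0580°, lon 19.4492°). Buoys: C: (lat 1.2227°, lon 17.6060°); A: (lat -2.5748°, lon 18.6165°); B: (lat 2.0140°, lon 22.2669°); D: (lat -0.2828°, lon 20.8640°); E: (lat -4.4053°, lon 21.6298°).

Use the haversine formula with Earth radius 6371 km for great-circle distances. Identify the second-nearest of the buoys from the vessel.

Distance to each, sorted:
D: 179.4 km
A: 192.4 km
C: 326.1 km
E: 444.0 km
B: 463.5 km
The second-nearest is A at 192.4 km.

A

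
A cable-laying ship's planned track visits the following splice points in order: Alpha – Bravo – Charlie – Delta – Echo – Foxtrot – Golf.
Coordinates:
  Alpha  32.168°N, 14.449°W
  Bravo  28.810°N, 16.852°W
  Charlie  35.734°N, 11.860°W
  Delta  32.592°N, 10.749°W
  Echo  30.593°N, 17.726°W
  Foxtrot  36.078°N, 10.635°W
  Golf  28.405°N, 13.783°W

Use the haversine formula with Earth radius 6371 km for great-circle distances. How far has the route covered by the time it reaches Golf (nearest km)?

4201 km

Leg distances:
Alpha→Bravo: 438.6 km  (cumulative 438.6 km)
Bravo→Charlie: 901.3 km  (cumulative 1340.0 km)
Charlie→Delta: 364.0 km  (cumulative 1704.0 km)
Delta→Echo: 697.0 km  (cumulative 2401.0 km)
Echo→Foxtrot: 897.2 km  (cumulative 3298.3 km)
Foxtrot→Golf: 902.9 km  (cumulative 4201.2 km)
Cumulative distance at Golf ≈ 4201 km.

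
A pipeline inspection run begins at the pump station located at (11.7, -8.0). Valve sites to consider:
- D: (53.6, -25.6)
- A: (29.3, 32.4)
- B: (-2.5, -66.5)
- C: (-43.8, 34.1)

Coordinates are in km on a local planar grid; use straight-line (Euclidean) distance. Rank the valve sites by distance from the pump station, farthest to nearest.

Computing each straight-line distance from (11.7, -8.0):
C (-43.8, 34.1): 69.7 km
B (-2.5, -66.5): 60.2 km
D (53.6, -25.6): 45.4 km
A (29.3, 32.4): 44.1 km

C, B, D, A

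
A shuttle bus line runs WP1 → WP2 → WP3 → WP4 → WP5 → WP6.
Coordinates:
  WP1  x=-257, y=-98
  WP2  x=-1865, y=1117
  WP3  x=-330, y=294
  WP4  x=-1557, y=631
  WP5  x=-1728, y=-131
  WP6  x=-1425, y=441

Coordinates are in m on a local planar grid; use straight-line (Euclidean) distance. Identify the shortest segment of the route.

Leg distances:
WP1→WP2: 2015.4 m
WP2→WP3: 1741.7 m
WP3→WP4: 1272.4 m
WP4→WP5: 781.0 m
WP5→WP6: 647.3 m
The shortest leg is WP5–WP6 at 647.3 m.

WP5–WP6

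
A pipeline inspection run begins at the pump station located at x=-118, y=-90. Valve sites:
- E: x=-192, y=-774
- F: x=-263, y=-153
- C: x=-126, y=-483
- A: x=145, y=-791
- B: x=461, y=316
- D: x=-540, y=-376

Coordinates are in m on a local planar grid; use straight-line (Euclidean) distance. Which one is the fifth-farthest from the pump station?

Distance to each, sorted:
A: 748.7 m
B: 707.2 m
E: 688.0 m
D: 509.8 m
C: 393.1 m
F: 158.1 m
The fifth-farthest is C at 393.1 m.

C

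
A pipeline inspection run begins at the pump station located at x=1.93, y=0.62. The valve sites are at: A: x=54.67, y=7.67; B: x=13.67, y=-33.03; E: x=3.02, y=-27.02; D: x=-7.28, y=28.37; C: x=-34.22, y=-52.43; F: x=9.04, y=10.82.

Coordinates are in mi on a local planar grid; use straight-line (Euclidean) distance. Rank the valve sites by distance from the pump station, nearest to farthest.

Computing each straight-line distance from x=1.93, y=0.62:
F x=9.04, y=10.82: 12.4 mi
E x=3.02, y=-27.02: 27.7 mi
D x=-7.28, y=28.37: 29.2 mi
B x=13.67, y=-33.03: 35.6 mi
A x=54.67, y=7.67: 53.2 mi
C x=-34.22, y=-52.43: 64.2 mi

F, E, D, B, A, C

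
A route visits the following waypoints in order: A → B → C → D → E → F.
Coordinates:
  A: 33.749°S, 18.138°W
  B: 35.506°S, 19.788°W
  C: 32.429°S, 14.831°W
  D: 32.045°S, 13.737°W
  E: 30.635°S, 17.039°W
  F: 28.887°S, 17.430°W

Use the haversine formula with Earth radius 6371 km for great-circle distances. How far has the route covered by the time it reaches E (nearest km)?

Leg distances:
A→B: 246.9 km  (cumulative 246.9 km)
B→C: 570.9 km  (cumulative 817.8 km)
C→D: 111.4 km  (cumulative 929.2 km)
D→E: 350.6 km  (cumulative 1279.7 km)
Cumulative distance at E ≈ 1280 km.

1280 km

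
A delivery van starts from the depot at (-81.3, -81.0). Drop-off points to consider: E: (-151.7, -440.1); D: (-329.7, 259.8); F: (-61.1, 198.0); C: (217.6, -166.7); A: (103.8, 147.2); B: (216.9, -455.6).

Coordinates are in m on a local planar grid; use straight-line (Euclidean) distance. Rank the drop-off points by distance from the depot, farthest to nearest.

Distances from the depot:
B (216.9, -455.6): 478.8 m
D (-329.7, 259.8): 421.7 m
E (-151.7, -440.1): 365.9 m
C (217.6, -166.7): 310.9 m
A (103.8, 147.2): 293.8 m
F (-61.1, 198.0): 279.7 m

B, D, E, C, A, F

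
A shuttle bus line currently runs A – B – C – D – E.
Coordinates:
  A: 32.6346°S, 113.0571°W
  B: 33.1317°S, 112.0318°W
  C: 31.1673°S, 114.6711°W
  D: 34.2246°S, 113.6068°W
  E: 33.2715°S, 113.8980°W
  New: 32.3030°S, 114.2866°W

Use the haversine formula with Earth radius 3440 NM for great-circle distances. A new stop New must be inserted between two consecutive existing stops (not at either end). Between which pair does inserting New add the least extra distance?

Added distance for inserting New between each consecutive pair:
A–B: 130.0 NM
B–C: 16.6 NM
C–D: 0.0 NM
D–E: 122.6 NM
Smallest added distance is 0.0 NM, inserting between C and D.

between C and D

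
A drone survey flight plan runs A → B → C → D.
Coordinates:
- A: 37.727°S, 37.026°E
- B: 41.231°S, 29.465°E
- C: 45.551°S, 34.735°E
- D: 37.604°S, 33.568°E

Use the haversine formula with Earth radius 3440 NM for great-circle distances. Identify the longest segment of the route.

Leg distances:
A→B: 408.5 NM
B→C: 346.5 NM
C→D: 480.0 NM
The longest leg is C–D at 480.0 NM.

C–D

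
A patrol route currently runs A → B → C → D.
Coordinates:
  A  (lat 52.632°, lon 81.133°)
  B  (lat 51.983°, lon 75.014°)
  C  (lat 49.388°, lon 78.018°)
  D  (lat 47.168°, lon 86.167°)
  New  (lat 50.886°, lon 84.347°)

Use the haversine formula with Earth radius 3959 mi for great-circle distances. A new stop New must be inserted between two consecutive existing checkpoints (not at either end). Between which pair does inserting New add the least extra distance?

Added distance for inserting New between each consecutive pair:
A–B: 329.4 mi
B–C: 485.2 mi
C–D: 163.8 mi
Smallest added distance is 163.8 mi, inserting between C and D.

between C and D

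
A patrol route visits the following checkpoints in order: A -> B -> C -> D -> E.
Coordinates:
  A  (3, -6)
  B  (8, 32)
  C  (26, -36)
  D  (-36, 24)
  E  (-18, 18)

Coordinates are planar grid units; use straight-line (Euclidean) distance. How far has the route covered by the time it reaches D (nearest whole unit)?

195

Leg distances:
A→B: 38.3  (cumulative 38.3)
B→C: 70.3  (cumulative 108.7)
C→D: 86.3  (cumulative 194.9)
Cumulative distance at D ≈ 195.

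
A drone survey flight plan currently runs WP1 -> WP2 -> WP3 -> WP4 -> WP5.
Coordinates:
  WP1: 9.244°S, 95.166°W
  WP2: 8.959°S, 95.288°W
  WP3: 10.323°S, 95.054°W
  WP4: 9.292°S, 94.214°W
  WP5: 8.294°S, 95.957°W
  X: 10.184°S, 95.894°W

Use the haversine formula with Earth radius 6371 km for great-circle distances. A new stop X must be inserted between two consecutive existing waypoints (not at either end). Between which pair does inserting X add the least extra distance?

Added distance for inserting X between each consecutive pair:
WP1–WP2: 248.6 km
WP2–WP3: 90.9 km
WP3–WP4: 155.3 km
WP4–WP5: 198.0 km
Smallest added distance is 90.9 km, inserting between WP2 and WP3.

between WP2 and WP3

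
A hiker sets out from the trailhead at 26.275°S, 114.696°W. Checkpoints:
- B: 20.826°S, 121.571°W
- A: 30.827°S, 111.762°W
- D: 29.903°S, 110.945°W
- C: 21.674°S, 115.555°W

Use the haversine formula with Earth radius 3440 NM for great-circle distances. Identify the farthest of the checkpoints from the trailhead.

Distances from the trailhead (26.275°S, 114.696°W):
B: 500.0 NM
A: 314.0 NM
D: 294.8 NM
C: 280.2 NM
The farthest is B at 500.0 NM.

B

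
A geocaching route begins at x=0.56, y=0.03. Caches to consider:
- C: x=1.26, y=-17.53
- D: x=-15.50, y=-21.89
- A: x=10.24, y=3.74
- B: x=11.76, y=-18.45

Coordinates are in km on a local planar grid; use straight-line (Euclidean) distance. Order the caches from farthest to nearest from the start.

Distance from the start at x=0.56, y=0.03 to each:
D x=-15.50, y=-21.89: 27.2 km
B x=11.76, y=-18.45: 21.6 km
C x=1.26, y=-17.53: 17.6 km
A x=10.24, y=3.74: 10.4 km

D, B, C, A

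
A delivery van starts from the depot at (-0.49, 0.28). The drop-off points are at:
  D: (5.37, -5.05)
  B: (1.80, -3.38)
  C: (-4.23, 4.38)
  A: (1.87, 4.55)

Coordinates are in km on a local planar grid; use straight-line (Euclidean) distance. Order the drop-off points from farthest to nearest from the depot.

Distances from the depot:
D (5.37, -5.05): 7.9 km
C (-4.23, 4.38): 5.5 km
A (1.87, 4.55): 4.9 km
B (1.80, -3.38): 4.3 km

D, C, A, B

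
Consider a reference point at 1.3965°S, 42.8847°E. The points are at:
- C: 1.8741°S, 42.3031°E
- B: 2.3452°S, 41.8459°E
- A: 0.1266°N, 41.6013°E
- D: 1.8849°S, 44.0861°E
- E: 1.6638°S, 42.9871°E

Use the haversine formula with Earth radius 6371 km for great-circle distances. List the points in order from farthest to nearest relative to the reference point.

Computing each great-circle distance from 1.3965°S, 42.8847°E:
A 0.1266°N, 41.6013°E: 221.5 km
B 2.3452°S, 41.8459°E: 156.4 km
D 1.8849°S, 44.0861°E: 144.2 km
C 1.8741°S, 42.3031°E: 83.7 km
E 1.6638°S, 42.9871°E: 31.8 km

A, B, D, C, E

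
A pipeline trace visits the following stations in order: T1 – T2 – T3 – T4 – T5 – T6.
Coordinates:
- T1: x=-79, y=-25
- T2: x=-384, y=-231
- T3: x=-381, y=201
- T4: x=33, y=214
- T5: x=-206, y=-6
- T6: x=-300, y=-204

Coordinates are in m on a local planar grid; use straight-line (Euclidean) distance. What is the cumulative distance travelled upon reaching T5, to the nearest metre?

Leg distances:
T1→T2: 368.1 m  (cumulative 368.1 m)
T2→T3: 432.0 m  (cumulative 800.1 m)
T3→T4: 414.2 m  (cumulative 1214.3 m)
T4→T5: 324.8 m  (cumulative 1539.1 m)
Cumulative distance at T5 ≈ 1539 m.

1539 m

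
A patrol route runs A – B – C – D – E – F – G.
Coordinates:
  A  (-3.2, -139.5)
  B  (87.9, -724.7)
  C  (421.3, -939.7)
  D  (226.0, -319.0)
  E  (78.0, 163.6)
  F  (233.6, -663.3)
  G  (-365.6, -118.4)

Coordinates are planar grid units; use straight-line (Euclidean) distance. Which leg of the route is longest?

E–F

Leg distances:
A→B: 592.2
B→C: 396.7
C→D: 650.7
D→E: 504.8
E→F: 841.4
F→G: 809.9
The longest leg is E–F at 841.4.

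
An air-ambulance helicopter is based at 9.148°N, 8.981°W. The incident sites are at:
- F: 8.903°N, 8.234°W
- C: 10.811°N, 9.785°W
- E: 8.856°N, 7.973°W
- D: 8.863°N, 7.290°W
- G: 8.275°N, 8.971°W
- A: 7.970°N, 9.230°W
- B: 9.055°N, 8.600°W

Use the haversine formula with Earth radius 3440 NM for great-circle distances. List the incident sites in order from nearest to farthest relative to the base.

Computing each great-circle distance from 9.148°N, 8.981°W:
B 9.055°N, 8.600°W: 23.3 NM
F 8.903°N, 8.234°W: 46.7 NM
G 8.275°N, 8.971°W: 52.4 NM
E 8.856°N, 7.973°W: 62.3 NM
A 7.970°N, 9.230°W: 72.3 NM
D 8.863°N, 7.290°W: 101.7 NM
C 10.811°N, 9.785°W: 110.6 NM

B, F, G, E, A, D, C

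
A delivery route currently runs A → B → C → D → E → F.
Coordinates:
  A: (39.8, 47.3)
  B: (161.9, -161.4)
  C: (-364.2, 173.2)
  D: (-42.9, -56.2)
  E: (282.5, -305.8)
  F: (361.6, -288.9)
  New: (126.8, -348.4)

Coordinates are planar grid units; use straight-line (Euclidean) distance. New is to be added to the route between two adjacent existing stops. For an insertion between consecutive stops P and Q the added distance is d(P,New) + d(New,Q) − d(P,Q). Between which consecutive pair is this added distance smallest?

Added distance for inserting New between each consecutive pair:
A–B: 353.6
B–C: 283.1
C–D: 659.5
D–E: 89.2
E–F: 322.8
Smallest added distance is 89.2, inserting between D and E.

between D and E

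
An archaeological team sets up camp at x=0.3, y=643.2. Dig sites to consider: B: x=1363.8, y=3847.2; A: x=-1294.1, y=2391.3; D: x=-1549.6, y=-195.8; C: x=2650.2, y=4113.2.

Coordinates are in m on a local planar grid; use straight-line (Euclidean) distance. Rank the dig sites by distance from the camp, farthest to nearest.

Distances from the camp:
C x=2650.2, y=4113.2: 4366.1 m
B x=1363.8, y=3847.2: 3482.1 m
A x=-1294.1, y=2391.3: 2175.2 m
D x=-1549.6, y=-195.8: 1762.4 m

C, B, A, D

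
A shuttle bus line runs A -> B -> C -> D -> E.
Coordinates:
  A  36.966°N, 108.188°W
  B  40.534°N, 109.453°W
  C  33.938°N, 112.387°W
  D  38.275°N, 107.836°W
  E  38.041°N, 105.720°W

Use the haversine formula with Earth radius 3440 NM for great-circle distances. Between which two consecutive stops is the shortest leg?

Leg distances:
A→B: 222.3 NM
B→C: 420.0 NM
C→D: 341.3 NM
D→E: 100.9 NM
The shortest leg is D–E at 100.9 NM.

D–E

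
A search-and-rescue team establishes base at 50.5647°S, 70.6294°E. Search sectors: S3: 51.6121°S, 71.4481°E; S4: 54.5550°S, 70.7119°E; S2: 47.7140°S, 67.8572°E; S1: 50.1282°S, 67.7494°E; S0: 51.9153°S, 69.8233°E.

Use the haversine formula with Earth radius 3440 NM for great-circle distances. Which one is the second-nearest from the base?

S0

Distances from the base (50.5647°S, 70.6294°E):
S3: 70.1 NM
S0: 86.6 NM
S1: 113.4 NM
S2: 202.8 NM
S4: 239.6 NM
The second-nearest is S0 at 86.6 NM.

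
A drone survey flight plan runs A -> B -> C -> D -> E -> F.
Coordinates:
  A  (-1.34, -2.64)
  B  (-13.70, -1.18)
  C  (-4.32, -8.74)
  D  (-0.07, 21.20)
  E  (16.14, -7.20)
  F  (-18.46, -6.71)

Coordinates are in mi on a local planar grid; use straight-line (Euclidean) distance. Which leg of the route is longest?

E–F

Leg distances:
A→B: 12.4 mi
B→C: 12.0 mi
C→D: 30.2 mi
D→E: 32.7 mi
E→F: 34.6 mi
The longest leg is E–F at 34.6 mi.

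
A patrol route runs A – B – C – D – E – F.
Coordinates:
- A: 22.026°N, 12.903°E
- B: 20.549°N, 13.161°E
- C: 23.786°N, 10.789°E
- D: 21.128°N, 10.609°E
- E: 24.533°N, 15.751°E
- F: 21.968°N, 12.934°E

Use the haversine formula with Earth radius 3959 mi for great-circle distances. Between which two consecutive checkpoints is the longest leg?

D–E

Leg distances:
A→B: 103.4 mi
B→C: 270.3 mi
C→D: 184.0 mi
D→E: 403.1 mi
E→F: 251.8 mi
The longest leg is D–E at 403.1 mi.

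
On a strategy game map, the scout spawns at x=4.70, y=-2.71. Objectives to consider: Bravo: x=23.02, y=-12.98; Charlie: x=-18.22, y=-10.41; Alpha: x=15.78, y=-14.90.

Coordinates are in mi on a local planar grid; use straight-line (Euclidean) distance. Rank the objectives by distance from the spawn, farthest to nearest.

Distance from the spawn at x=4.70, y=-2.71 to each:
Charlie x=-18.22, y=-10.41: 24.2 mi
Bravo x=23.02, y=-12.98: 21.0 mi
Alpha x=15.78, y=-14.90: 16.5 mi

Charlie, Bravo, Alpha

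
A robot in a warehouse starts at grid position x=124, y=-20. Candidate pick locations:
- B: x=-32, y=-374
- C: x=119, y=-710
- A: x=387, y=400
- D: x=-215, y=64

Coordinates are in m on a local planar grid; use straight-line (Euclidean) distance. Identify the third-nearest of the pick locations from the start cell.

A

Distance to each, sorted:
D: 349.3 m
B: 386.8 m
A: 495.5 m
C: 690.0 m
The third-nearest is A at 495.5 m.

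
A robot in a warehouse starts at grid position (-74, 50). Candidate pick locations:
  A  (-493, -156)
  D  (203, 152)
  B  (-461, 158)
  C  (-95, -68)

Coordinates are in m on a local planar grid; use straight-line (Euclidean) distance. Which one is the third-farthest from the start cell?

D

Distances from the start cell ((-74, 50)):
A: 466.9 m
B: 401.8 m
D: 295.2 m
C: 119.9 m
The third-farthest is D at 295.2 m.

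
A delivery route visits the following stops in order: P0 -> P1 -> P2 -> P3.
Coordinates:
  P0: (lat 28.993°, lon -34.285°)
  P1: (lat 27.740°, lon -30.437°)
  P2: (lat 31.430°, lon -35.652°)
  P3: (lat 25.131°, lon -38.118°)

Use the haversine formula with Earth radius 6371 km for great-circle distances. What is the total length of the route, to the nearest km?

1792 km

Leg distances:
P0→P1: 401.4 km  (cumulative 401.4 km)
P1→P2: 650.0 km  (cumulative 1051.4 km)
P2→P3: 740.8 km  (cumulative 1792.2 km)
Total route length ≈ 1792 km.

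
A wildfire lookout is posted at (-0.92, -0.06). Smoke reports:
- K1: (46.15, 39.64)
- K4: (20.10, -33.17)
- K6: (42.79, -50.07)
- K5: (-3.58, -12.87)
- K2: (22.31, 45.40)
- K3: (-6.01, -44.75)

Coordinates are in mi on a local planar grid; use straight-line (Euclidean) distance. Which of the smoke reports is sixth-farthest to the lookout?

K5

Distances from the lookout ((-0.92, -0.06)):
K6: 66.4 mi
K1: 61.6 mi
K2: 51.1 mi
K3: 45.0 mi
K4: 39.2 mi
K5: 13.1 mi
The sixth-farthest is K5 at 13.1 mi.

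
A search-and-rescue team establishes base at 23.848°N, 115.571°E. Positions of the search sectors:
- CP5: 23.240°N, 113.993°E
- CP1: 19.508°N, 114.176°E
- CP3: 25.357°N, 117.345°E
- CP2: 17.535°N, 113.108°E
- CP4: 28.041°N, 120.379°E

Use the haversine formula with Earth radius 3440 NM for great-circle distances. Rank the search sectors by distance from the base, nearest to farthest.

Distances from the base:
CP5 23.240°N, 113.993°E: 94.2 NM
CP3 25.357°N, 117.345°E: 132.6 NM
CP1 19.508°N, 114.176°E: 271.9 NM
CP4 28.041°N, 120.379°E: 361.5 NM
CP2 17.535°N, 113.108°E: 403.4 NM

CP5, CP3, CP1, CP4, CP2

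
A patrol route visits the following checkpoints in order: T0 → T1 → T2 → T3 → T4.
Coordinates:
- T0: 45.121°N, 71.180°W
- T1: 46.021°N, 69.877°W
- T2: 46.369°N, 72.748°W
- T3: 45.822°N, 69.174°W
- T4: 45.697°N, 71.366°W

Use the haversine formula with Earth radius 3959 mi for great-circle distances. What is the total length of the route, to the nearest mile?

509 mi

Leg distances:
T0→T1: 88.5 mi  (cumulative 88.5 mi)
T1→T2: 139.4 mi  (cumulative 227.9 mi)
T2→T3: 175.4 mi  (cumulative 403.3 mi)
T3→T4: 106.0 mi  (cumulative 509.3 mi)
Total route length ≈ 509 mi.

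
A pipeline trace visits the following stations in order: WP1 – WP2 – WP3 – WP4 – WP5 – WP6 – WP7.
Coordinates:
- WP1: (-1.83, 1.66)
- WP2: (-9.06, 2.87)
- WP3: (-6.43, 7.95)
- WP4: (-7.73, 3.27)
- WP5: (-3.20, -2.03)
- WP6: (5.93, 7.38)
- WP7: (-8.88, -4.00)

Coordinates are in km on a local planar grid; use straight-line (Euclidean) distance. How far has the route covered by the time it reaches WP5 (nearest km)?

25 km

Leg distances:
WP1→WP2: 7.3 km  (cumulative 7.3 km)
WP2→WP3: 5.7 km  (cumulative 13.1 km)
WP3→WP4: 4.9 km  (cumulative 17.9 km)
WP4→WP5: 7.0 km  (cumulative 24.9 km)
Cumulative distance at WP5 ≈ 25 km.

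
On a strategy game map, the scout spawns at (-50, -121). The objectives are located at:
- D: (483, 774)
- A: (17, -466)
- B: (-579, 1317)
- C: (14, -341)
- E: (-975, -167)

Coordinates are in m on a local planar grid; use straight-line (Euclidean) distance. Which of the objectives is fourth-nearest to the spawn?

D

Distances from the spawn ((-50, -121)):
C: 229.1 m
A: 351.4 m
E: 926.1 m
D: 1041.7 m
B: 1532.2 m
The fourth-nearest is D at 1041.7 m.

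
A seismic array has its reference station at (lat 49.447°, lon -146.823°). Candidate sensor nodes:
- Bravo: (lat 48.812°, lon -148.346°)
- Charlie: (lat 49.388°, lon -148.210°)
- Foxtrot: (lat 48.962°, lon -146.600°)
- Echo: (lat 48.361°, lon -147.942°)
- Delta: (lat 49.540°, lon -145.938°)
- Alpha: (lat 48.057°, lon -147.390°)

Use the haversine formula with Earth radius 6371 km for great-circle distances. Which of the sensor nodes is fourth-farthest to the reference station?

Distances from the reference station ((lat 49.447°, lon -146.823°)):
Alpha: 160.1 km
Echo: 145.8 km
Bravo: 131.4 km
Charlie: 100.5 km
Delta: 64.7 km
Foxtrot: 56.3 km
The fourth-farthest is Charlie at 100.5 km.

Charlie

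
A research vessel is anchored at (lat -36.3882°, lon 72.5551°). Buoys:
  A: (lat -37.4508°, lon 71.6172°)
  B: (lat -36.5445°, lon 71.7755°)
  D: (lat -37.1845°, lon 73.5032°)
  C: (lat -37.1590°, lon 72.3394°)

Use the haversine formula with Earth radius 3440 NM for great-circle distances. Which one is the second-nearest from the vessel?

C

Distances from the vessel ((lat -36.3882°, lon 72.5551°)):
B: 38.8 NM
C: 47.4 NM
D: 66.1 NM
A: 78.1 NM
The second-nearest is C at 47.4 NM.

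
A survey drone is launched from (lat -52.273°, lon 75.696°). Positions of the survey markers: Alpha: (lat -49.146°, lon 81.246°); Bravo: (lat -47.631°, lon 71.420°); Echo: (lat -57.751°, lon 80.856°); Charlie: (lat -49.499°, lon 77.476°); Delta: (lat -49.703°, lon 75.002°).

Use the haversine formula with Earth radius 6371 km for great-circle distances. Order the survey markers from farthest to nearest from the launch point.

Echo, Bravo, Alpha, Charlie, Delta

Distance from the launch point at (lat -52.273°, lon 75.696°) to each:
Echo (lat -57.751°, lon 80.856°): 691.8 km
Bravo (lat -47.631°, lon 71.420°): 599.8 km
Alpha (lat -49.146°, lon 81.246°): 522.8 km
Charlie (lat -49.499°, lon 77.476°): 332.7 km
Delta (lat -49.703°, lon 75.002°): 289.9 km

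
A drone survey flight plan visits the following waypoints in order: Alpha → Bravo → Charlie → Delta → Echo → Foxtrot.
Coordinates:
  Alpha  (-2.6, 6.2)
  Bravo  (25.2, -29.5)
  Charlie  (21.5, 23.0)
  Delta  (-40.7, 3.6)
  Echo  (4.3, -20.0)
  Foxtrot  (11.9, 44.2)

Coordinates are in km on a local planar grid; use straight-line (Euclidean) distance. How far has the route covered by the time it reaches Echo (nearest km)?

Leg distances:
Alpha→Bravo: 45.2 km  (cumulative 45.2 km)
Bravo→Charlie: 52.6 km  (cumulative 97.9 km)
Charlie→Delta: 65.2 km  (cumulative 163.0 km)
Delta→Echo: 50.8 km  (cumulative 213.8 km)
Cumulative distance at Echo ≈ 214 km.

214 km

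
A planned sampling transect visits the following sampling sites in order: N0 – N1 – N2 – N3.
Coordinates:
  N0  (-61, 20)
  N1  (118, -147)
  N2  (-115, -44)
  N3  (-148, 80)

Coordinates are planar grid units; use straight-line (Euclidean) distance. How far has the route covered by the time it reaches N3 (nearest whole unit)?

Leg distances:
N0→N1: 244.8  (cumulative 244.8)
N1→N2: 254.8  (cumulative 499.6)
N2→N3: 128.3  (cumulative 627.9)
Cumulative distance at N3 ≈ 628.

628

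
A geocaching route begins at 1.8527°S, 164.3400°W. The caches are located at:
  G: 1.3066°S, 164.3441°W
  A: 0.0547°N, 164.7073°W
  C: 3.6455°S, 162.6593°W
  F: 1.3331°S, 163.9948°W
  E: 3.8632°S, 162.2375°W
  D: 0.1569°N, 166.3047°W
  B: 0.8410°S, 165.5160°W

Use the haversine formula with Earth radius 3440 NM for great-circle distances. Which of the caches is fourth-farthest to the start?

A

Distances from the start (1.8527°S, 164.3400°W):
E: 174.5 NM
D: 168.7 NM
C: 147.5 NM
A: 116.6 NM
B: 93.1 NM
F: 37.4 NM
G: 32.8 NM
The fourth-farthest is A at 116.6 NM.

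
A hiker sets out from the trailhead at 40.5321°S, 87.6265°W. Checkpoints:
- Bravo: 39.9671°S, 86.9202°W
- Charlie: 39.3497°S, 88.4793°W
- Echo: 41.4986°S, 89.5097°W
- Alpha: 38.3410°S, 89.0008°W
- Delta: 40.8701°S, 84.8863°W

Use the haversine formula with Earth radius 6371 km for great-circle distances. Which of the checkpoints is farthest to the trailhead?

Alpha

Distances from the trailhead (40.5321°S, 87.6265°W):
Alpha: 270.7 km
Delta: 234.0 km
Echo: 191.1 km
Charlie: 150.2 km
Bravo: 86.8 km
The farthest is Alpha at 270.7 km.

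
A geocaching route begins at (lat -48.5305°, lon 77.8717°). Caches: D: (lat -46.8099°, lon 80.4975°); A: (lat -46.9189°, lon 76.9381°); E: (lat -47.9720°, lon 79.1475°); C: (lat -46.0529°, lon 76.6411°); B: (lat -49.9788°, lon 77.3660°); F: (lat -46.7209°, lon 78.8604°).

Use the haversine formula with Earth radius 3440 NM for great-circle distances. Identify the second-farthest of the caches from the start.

D

Distance to each, sorted:
C: 157.0 NM
D: 148.1 NM
F: 115.8 NM
A: 103.8 NM
B: 89.2 NM
E: 61.0 NM
The second-farthest is D at 148.1 NM.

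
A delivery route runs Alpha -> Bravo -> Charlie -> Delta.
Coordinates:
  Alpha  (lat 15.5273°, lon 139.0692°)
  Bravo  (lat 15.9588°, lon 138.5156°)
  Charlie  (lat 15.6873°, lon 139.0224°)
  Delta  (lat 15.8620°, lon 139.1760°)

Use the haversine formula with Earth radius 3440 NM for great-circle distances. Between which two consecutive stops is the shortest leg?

Leg distances:
Alpha→Bravo: 41.2 NM
Bravo→Charlie: 33.5 NM
Charlie→Delta: 13.7 NM
The shortest leg is Charlie–Delta at 13.7 NM.

Charlie–Delta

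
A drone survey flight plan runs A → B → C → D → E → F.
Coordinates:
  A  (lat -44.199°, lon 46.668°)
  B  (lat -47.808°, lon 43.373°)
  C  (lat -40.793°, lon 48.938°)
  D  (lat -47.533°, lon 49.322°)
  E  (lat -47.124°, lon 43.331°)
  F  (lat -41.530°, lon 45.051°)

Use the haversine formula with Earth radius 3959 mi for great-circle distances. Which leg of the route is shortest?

Leg distances:
A→B: 295.2 mi
B→C: 557.0 mi
C→D: 466.1 mi
D→E: 281.9 mi
E→F: 395.7 mi
The shortest leg is D–E at 281.9 mi.

D–E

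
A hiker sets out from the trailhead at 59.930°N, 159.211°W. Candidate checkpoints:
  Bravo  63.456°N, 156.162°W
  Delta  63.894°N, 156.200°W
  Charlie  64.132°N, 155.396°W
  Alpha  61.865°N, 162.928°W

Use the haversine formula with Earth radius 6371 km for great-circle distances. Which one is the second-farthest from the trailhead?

Delta

Distance to each, sorted:
Charlie: 507.6 km
Delta: 468.0 km
Bravo: 423.6 km
Alpha: 294.4 km
The second-farthest is Delta at 468.0 km.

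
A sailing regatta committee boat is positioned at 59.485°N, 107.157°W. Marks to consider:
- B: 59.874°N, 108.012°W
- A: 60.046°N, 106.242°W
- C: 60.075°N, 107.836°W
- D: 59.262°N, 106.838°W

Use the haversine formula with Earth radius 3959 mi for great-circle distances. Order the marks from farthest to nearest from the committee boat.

A, C, B, D

Distance from the committee boat at 59.485°N, 107.157°W to each:
A 60.046°N, 106.242°W: 50.2 mi
C 60.075°N, 107.836°W: 47.1 mi
B 59.874°N, 108.012°W: 40.1 mi
D 59.262°N, 106.838°W: 19.1 mi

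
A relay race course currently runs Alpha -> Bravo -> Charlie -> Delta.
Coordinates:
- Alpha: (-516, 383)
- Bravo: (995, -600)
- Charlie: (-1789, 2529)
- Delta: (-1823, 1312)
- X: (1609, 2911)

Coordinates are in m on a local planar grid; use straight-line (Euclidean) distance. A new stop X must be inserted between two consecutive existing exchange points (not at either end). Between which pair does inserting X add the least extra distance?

between Bravo and Charlie

Added distance for inserting X between each consecutive pair:
Alpha–Bravo: 5064.2 m
Bravo–Charlie: 2795.5 m
Charlie–Delta: 5988.1 m
Smallest added distance is 2795.5 m, inserting between Bravo and Charlie.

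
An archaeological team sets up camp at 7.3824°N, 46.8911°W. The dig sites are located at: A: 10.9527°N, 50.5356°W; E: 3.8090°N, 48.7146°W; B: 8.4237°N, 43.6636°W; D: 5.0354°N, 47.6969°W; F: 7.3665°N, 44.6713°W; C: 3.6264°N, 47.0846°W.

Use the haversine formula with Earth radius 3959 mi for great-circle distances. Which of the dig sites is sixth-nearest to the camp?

A

Distances from the camp (7.3824°N, 46.8911°W):
F: 152.1 mi
D: 171.4 mi
B: 232.3 mi
C: 259.9 mi
E: 276.9 mi
A: 350.2 mi
The sixth-nearest is A at 350.2 mi.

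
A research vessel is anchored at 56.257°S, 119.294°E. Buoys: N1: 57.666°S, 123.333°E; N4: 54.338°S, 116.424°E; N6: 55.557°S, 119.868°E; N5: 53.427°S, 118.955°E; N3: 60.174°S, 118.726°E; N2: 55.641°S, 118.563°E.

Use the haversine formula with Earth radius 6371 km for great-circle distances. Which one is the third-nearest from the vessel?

N4

Distances from the vessel (56.257°S, 119.294°E):
N2: 82.2 km
N6: 85.7 km
N4: 280.2 km
N1: 290.6 km
N5: 315.4 km
N3: 436.8 km
The third-nearest is N4 at 280.2 km.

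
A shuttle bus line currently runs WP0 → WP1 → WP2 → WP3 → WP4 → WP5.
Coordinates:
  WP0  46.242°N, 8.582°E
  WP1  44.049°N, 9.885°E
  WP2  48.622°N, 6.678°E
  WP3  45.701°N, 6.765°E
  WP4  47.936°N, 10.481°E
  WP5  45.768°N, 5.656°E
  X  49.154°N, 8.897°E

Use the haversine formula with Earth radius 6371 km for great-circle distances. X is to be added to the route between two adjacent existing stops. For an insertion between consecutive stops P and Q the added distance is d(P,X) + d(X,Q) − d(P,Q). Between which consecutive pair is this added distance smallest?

Added distance for inserting X between each consecutive pair:
WP0–WP1: 632.9 km
WP1–WP2: 180.5 km
WP2–WP3: 263.9 km
WP3–WP4: 218.4 km
WP4–WP5: 188.2 km
Smallest added distance is 180.5 km, inserting between WP1 and WP2.

between WP1 and WP2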